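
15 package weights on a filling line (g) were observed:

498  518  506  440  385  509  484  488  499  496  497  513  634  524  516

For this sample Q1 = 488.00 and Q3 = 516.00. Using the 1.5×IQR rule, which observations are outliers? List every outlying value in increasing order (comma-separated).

385, 440, 634

IQR = Q3 − Q1 = 516.00 − 488.00 = 28.00.
Lower fence = Q1 − 1.5·IQR = 488.00 − 42.00 = 446.00.
Upper fence = Q3 + 1.5·IQR = 516.00 + 42.00 = 558.00.
385 < 446.00 → outlier.
440 < 446.00 → outlier.
634 > 558.00 → outlier.
All remaining values lie within [446.00, 558.00].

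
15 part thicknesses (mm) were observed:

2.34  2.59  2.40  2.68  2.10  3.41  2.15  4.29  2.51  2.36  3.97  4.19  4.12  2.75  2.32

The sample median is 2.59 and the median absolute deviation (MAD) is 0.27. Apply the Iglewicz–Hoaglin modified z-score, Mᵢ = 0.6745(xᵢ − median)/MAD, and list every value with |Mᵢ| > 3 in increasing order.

3.97, 4.12, 4.19, 4.29

|Mᵢ| > 3 ⇔ |xᵢ − 2.59| > 3·0.27/0.6745 = 1.20.
So outliers lie outside [1.39, 3.79].
3.97: M = 3.45 → outlier.
4.12: M = 3.82 → outlier.
4.19: M = 4.00 → outlier.
4.29: M = 4.25 → outlier.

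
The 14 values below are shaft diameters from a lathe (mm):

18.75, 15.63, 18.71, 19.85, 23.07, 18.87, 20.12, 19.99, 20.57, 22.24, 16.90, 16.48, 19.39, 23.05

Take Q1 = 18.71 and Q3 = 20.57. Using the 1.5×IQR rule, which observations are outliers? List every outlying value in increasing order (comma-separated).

IQR = Q3 − Q1 = 20.57 − 18.71 = 1.86.
Lower fence = Q1 − 1.5·IQR = 18.71 − 2.79 = 15.92.
Upper fence = Q3 + 1.5·IQR = 20.57 + 2.79 = 23.36.
15.63 < 15.92 → outlier.
All remaining values lie within [15.92, 23.36].

15.63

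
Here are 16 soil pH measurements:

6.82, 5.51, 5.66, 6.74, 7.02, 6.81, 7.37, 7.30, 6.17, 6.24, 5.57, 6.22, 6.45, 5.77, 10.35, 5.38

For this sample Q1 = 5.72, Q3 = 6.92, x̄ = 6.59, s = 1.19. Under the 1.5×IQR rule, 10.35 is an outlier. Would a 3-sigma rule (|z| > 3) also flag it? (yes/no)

yes

z = (10.35 − 6.59) / 1.19 = 3.16.
|z| = 3.16 > 3.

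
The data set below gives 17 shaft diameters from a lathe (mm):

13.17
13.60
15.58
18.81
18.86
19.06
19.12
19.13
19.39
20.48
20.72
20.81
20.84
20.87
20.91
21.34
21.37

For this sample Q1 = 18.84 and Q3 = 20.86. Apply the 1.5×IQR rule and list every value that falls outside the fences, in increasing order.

13.17, 13.60, 15.58

IQR = Q3 − Q1 = 20.86 − 18.84 = 2.02.
Lower fence = Q1 − 1.5·IQR = 18.84 − 3.03 = 15.81.
Upper fence = Q3 + 1.5·IQR = 20.86 + 3.03 = 23.89.
13.17 < 15.81 → outlier.
13.60 < 15.81 → outlier.
15.58 < 15.81 → outlier.
All remaining values lie within [15.81, 23.89].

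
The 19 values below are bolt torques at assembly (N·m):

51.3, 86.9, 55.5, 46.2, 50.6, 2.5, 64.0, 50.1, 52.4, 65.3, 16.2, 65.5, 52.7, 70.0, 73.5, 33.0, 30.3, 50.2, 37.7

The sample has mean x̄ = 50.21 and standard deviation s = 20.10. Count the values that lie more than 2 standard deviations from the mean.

1

Cutoffs: x̄ ± 2s = [10.01, 90.41].
Outside the cutoffs: 2.5.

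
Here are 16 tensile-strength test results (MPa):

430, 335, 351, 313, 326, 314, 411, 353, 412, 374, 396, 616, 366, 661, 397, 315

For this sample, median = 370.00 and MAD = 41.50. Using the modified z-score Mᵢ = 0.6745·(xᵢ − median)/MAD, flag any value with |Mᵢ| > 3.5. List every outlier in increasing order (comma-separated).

616, 661

|Mᵢ| > 3.5 ⇔ |xᵢ − 370.00| > 3.5·41.50/0.6745 = 215.34.
So outliers lie outside [154.66, 585.34].
616: M = 4.00 → outlier.
661: M = 4.73 → outlier.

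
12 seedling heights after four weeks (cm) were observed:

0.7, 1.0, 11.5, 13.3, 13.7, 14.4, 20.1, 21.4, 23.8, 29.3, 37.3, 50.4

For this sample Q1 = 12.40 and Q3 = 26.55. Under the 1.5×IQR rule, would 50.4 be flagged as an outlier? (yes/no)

yes

IQR = Q3 − Q1 = 26.55 − 12.40 = 14.15.
Lower fence = Q1 − 1.5·IQR = 12.40 − 21.225 = -8.825.
Upper fence = Q3 + 1.5·IQR = 26.55 + 21.225 = 47.775.
50.4 lies above the upper fence.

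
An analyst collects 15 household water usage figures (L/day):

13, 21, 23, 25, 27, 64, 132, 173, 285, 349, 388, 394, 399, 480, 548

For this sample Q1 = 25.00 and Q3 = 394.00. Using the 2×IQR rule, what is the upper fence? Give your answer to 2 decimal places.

IQR = Q3 − Q1 = 394.00 − 25.00 = 369.00.
Lower fence = Q1 − 2·IQR = 25.00 − 738.00 = -713.00.
Upper fence = Q3 + 2·IQR = 394.00 + 738.00 = 1132.00.

1132.00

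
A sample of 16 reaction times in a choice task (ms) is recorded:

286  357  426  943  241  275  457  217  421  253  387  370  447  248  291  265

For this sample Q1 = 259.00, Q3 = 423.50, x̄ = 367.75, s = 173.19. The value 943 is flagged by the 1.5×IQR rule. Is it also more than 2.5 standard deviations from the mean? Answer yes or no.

yes

z = (943 − 367.75) / 173.19 = 3.32.
|z| = 3.32 > 2.5.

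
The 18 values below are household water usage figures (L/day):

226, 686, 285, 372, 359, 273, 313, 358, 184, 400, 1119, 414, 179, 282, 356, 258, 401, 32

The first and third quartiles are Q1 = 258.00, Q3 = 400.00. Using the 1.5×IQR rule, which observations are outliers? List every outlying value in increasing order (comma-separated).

32, 686, 1119

IQR = Q3 − Q1 = 400.00 − 258.00 = 142.00.
Lower fence = Q1 − 1.5·IQR = 258.00 − 213.00 = 45.00.
Upper fence = Q3 + 1.5·IQR = 400.00 + 213.00 = 613.00.
32 < 45.00 → outlier.
686 > 613.00 → outlier.
1119 > 613.00 → outlier.
All remaining values lie within [45.00, 613.00].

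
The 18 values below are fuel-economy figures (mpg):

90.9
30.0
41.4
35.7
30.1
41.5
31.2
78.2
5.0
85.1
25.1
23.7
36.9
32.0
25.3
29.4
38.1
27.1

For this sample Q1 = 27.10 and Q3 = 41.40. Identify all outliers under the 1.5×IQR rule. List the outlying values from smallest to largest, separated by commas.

5.0, 78.2, 85.1, 90.9

IQR = Q3 − Q1 = 41.40 − 27.10 = 14.30.
Lower fence = Q1 − 1.5·IQR = 27.10 − 21.45 = 5.65.
Upper fence = Q3 + 1.5·IQR = 41.40 + 21.45 = 62.85.
5.0 < 5.65 → outlier.
78.2 > 62.85 → outlier.
85.1 > 62.85 → outlier.
90.9 > 62.85 → outlier.
All remaining values lie within [5.65, 62.85].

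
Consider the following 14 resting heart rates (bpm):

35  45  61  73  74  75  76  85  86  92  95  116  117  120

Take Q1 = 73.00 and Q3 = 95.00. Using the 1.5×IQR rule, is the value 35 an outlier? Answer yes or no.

IQR = Q3 − Q1 = 95.00 − 73.00 = 22.00.
Lower fence = Q1 − 1.5·IQR = 73.00 − 33.00 = 40.00.
Upper fence = Q3 + 1.5·IQR = 95.00 + 33.00 = 128.00.
35 lies below the lower fence.

yes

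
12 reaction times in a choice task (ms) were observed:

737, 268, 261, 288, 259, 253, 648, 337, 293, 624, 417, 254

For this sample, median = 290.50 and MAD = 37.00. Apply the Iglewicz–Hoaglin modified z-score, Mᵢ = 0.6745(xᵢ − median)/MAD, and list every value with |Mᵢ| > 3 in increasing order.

624, 648, 737

|Mᵢ| > 3 ⇔ |xᵢ − 290.50| > 3·37.00/0.6745 = 164.57.
So outliers lie outside [125.93, 455.07].
624: M = 6.08 → outlier.
648: M = 6.52 → outlier.
737: M = 8.14 → outlier.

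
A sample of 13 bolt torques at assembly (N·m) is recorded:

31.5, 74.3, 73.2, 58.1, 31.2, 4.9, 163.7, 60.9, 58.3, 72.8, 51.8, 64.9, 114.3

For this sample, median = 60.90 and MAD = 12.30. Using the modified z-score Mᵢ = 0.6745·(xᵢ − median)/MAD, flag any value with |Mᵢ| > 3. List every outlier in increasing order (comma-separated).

4.9, 163.7

|Mᵢ| > 3 ⇔ |xᵢ − 60.90| > 3·12.30/0.6745 = 54.71.
So outliers lie outside [6.19, 115.61].
4.9: M = -3.07 → outlier.
163.7: M = 5.64 → outlier.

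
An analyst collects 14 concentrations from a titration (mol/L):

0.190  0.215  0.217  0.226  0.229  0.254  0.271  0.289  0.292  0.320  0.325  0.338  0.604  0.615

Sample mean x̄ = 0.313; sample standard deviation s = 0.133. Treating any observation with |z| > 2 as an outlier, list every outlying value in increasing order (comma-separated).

0.604, 0.615

Cutoffs at x̄ ± 2s: 0.313 ± 2·0.133 = [0.047, 0.579].
0.604: z = 2.19, |z| > 2 → outlier.
0.615: z = 2.27, |z| > 2 → outlier.
Every other value lies within [0.047, 0.579].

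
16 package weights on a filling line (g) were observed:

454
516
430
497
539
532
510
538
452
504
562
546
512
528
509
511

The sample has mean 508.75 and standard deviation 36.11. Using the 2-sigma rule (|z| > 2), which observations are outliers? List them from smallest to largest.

430

Cutoffs at x̄ ± 2s: 508.75 ± 2·36.11 = [436.53, 580.97].
430: z = -2.18, |z| > 2 → outlier.
Every other value lies within [436.53, 580.97].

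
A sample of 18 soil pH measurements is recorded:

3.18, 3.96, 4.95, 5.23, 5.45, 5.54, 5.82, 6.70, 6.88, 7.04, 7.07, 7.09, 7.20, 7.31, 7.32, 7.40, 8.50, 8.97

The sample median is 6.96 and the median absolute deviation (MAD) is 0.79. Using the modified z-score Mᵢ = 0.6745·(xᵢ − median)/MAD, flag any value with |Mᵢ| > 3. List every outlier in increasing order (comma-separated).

3.18

|Mᵢ| > 3 ⇔ |xᵢ − 6.96| > 3·0.79/0.6745 = 3.51.
So outliers lie outside [3.45, 10.47].
3.18: M = -3.23 → outlier.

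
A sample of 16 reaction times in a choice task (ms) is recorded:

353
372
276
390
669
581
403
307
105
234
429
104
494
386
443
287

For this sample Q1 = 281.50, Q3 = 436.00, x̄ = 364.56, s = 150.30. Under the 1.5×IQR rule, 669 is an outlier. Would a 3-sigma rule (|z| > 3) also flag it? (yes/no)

z = (669 − 364.56) / 150.30 = 2.03.
|z| = 2.03 ≤ 3.

no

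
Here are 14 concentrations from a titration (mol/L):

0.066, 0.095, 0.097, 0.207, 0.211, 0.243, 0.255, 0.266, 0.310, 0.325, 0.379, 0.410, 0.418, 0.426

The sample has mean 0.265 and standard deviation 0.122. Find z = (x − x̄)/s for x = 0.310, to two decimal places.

0.37

z = (0.310 − 0.265) / 0.122 = 0.37.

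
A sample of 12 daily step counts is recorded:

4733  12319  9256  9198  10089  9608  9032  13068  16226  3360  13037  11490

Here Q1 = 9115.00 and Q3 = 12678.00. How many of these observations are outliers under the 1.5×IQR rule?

IQR = 3563.00; fences at 9115.00 − 5344.50 = 3770.50 and 12678.00 + 5344.50 = 18022.50.
Outside the cutoffs: 3360.

1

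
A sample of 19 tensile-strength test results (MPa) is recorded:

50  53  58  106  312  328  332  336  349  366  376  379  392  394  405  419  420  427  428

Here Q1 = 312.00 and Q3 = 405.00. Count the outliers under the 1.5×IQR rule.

IQR = 93.00; fences at 312.00 − 139.50 = 172.50 and 405.00 + 139.50 = 544.50.
Outside the cutoffs: 50, 53, 58, 106.

4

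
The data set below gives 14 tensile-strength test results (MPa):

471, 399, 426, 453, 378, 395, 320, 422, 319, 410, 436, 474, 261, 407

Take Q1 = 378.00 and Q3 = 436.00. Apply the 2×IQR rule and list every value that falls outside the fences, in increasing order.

261

IQR = Q3 − Q1 = 436.00 − 378.00 = 58.00.
Lower fence = Q1 − 2·IQR = 378.00 − 116.00 = 262.00.
Upper fence = Q3 + 2·IQR = 436.00 + 116.00 = 552.00.
261 < 262.00 → outlier.
All remaining values lie within [262.00, 552.00].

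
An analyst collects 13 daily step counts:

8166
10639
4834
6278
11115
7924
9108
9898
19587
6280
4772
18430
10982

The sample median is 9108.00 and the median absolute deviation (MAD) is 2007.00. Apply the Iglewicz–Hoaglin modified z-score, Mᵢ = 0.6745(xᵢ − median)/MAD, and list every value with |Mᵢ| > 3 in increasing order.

18430, 19587

|Mᵢ| > 3 ⇔ |xᵢ − 9108.00| > 3·2007.00/0.6745 = 8926.61.
So outliers lie outside [181.39, 18034.61].
18430: M = 3.13 → outlier.
19587: M = 3.52 → outlier.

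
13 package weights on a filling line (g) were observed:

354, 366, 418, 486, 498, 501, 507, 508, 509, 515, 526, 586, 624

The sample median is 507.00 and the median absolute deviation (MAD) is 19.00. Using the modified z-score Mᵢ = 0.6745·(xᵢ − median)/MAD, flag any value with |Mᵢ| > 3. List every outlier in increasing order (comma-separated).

354, 366, 418, 624

|Mᵢ| > 3 ⇔ |xᵢ − 507.00| > 3·19.00/0.6745 = 84.51.
So outliers lie outside [422.49, 591.51].
354: M = -5.43 → outlier.
366: M = -5.01 → outlier.
418: M = -3.16 → outlier.
624: M = 4.15 → outlier.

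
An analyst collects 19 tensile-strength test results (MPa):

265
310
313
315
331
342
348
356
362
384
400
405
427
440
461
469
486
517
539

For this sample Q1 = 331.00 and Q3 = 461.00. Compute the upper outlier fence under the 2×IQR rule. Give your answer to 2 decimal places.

IQR = Q3 − Q1 = 461.00 − 331.00 = 130.00.
Lower fence = Q1 − 2·IQR = 331.00 − 260.00 = 71.00.
Upper fence = Q3 + 2·IQR = 461.00 + 260.00 = 721.00.

721.00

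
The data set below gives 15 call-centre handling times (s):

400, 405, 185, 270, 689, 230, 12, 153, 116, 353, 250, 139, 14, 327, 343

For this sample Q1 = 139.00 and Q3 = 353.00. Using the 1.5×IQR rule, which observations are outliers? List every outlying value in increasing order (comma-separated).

689

IQR = Q3 − Q1 = 353.00 − 139.00 = 214.00.
Lower fence = Q1 − 1.5·IQR = 139.00 − 321.00 = -182.00.
Upper fence = Q3 + 1.5·IQR = 353.00 + 321.00 = 674.00.
689 > 674.00 → outlier.
All remaining values lie within [-182.00, 674.00].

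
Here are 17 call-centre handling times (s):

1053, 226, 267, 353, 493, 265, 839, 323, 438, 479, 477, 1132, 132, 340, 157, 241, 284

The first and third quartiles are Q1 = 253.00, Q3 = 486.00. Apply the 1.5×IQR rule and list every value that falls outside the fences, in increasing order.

839, 1053, 1132

IQR = Q3 − Q1 = 486.00 − 253.00 = 233.00.
Lower fence = Q1 − 1.5·IQR = 253.00 − 349.50 = -96.50.
Upper fence = Q3 + 1.5·IQR = 486.00 + 349.50 = 835.50.
839 > 835.50 → outlier.
1053 > 835.50 → outlier.
1132 > 835.50 → outlier.
All remaining values lie within [-96.50, 835.50].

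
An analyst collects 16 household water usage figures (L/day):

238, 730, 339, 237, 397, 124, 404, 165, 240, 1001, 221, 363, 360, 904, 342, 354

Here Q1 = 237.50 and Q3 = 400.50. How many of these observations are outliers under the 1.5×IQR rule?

IQR = 163.00; fences at 237.50 − 244.50 = -7.00 and 400.50 + 244.50 = 645.00.
Outside the cutoffs: 730, 904, 1001.

3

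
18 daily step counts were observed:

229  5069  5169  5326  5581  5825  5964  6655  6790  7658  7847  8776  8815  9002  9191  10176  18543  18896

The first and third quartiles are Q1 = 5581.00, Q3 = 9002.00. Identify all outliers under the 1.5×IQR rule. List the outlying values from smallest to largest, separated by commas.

IQR = Q3 − Q1 = 9002.00 − 5581.00 = 3421.00.
Lower fence = Q1 − 1.5·IQR = 5581.00 − 5131.50 = 449.50.
Upper fence = Q3 + 1.5·IQR = 9002.00 + 5131.50 = 14133.50.
229 < 449.50 → outlier.
18543 > 14133.50 → outlier.
18896 > 14133.50 → outlier.
All remaining values lie within [449.50, 14133.50].

229, 18543, 18896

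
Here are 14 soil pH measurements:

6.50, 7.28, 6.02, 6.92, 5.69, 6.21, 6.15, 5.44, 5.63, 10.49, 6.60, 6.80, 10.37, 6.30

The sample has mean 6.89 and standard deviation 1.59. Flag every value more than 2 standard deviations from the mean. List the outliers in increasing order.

10.37, 10.49

Cutoffs at x̄ ± 2s: 6.89 ± 2·1.59 = [3.71, 10.07].
10.37: z = 2.19, |z| > 2 → outlier.
10.49: z = 2.26, |z| > 2 → outlier.
Every other value lies within [3.71, 10.07].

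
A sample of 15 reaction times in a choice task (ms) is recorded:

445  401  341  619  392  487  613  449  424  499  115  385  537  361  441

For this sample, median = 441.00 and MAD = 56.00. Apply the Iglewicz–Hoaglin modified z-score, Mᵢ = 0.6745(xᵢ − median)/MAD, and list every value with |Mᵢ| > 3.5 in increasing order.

|Mᵢ| > 3.5 ⇔ |xᵢ − 441.00| > 3.5·56.00/0.6745 = 290.59.
So outliers lie outside [150.41, 731.59].
115: M = -3.93 → outlier.

115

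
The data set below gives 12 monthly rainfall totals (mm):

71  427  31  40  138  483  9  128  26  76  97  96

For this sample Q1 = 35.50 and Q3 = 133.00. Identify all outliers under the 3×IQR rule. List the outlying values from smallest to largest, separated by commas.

IQR = Q3 − Q1 = 133.00 − 35.50 = 97.50.
Lower fence = Q1 − 3·IQR = 35.50 − 292.50 = -257.00.
Upper fence = Q3 + 3·IQR = 133.00 + 292.50 = 425.50.
427 > 425.50 → outlier.
483 > 425.50 → outlier.
All remaining values lie within [-257.00, 425.50].

427, 483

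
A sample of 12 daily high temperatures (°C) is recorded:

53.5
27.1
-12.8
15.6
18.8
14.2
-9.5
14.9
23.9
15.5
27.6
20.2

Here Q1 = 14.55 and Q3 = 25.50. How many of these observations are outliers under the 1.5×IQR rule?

3

IQR = 10.95; fences at 14.55 − 16.425 = -1.875 and 25.50 + 16.425 = 41.925.
Outside the cutoffs: -12.8, -9.5, 53.5.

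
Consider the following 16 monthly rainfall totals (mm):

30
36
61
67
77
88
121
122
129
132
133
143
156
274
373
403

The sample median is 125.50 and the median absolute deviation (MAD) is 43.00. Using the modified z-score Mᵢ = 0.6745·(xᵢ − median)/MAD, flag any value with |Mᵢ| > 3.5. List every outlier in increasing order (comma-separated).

|Mᵢ| > 3.5 ⇔ |xᵢ − 125.50| > 3.5·43.00/0.6745 = 223.13.
So outliers lie outside [-97.63, 348.63].
373: M = 3.88 → outlier.
403: M = 4.35 → outlier.

373, 403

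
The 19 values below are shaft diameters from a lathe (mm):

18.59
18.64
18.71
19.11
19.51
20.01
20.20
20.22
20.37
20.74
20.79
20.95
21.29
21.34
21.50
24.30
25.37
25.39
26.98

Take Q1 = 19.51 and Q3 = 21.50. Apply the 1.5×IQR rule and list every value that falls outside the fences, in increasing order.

IQR = Q3 − Q1 = 21.50 − 19.51 = 1.99.
Lower fence = Q1 − 1.5·IQR = 19.51 − 2.985 = 16.525.
Upper fence = Q3 + 1.5·IQR = 21.50 + 2.985 = 24.485.
25.37 > 24.485 → outlier.
25.39 > 24.485 → outlier.
26.98 > 24.485 → outlier.
All remaining values lie within [16.525, 24.485].

25.37, 25.39, 26.98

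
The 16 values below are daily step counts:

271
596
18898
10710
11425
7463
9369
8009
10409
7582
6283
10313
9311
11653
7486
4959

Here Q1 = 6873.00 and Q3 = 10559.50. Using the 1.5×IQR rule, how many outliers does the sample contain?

3

IQR = 3686.50; fences at 6873.00 − 5529.75 = 1343.25 and 10559.50 + 5529.75 = 16089.25.
Outside the cutoffs: 271, 596, 18898.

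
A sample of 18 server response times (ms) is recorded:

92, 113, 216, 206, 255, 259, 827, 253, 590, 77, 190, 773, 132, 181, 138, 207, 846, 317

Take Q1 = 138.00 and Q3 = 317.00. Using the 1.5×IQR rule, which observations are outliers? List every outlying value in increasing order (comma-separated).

IQR = Q3 − Q1 = 317.00 − 138.00 = 179.00.
Lower fence = Q1 − 1.5·IQR = 138.00 − 268.50 = -130.50.
Upper fence = Q3 + 1.5·IQR = 317.00 + 268.50 = 585.50.
590 > 585.50 → outlier.
773 > 585.50 → outlier.
827 > 585.50 → outlier.
846 > 585.50 → outlier.
All remaining values lie within [-130.50, 585.50].

590, 773, 827, 846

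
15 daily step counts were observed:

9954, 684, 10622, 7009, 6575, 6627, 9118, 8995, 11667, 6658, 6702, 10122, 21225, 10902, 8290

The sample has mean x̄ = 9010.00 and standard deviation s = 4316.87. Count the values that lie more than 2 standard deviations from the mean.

1

Cutoffs: x̄ ± 2s = [376.26, 17643.74].
Outside the cutoffs: 21225.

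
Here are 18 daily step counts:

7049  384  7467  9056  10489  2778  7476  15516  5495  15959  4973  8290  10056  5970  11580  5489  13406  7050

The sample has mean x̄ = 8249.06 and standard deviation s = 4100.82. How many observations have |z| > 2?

Cutoffs: x̄ ± 2s = [47.42, 16450.70].
Every value lies within the cutoffs.

0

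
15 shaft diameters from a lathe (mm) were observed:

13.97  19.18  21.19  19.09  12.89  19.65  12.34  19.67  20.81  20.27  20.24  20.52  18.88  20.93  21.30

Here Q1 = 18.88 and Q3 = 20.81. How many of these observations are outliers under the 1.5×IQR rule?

3

IQR = 1.93; fences at 18.88 − 2.895 = 15.985 and 20.81 + 2.895 = 23.705.
Outside the cutoffs: 12.34, 12.89, 13.97.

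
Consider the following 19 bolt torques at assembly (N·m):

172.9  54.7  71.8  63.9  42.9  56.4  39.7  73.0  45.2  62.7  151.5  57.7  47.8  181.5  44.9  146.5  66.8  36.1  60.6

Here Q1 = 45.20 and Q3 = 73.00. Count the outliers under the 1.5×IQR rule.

4

IQR = 27.80; fences at 45.20 − 41.70 = 3.50 and 73.00 + 41.70 = 114.70.
Outside the cutoffs: 146.5, 151.5, 172.9, 181.5.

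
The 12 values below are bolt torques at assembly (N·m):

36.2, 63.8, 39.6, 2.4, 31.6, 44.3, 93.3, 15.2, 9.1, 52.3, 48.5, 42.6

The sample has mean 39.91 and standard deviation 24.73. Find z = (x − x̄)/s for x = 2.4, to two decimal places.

-1.52

z = (2.4 − 39.91) / 24.73 = -1.52.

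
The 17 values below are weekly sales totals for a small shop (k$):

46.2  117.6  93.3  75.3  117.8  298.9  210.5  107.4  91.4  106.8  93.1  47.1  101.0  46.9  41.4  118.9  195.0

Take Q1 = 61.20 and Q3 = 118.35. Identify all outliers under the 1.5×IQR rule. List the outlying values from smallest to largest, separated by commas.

IQR = Q3 − Q1 = 118.35 − 61.20 = 57.15.
Lower fence = Q1 − 1.5·IQR = 61.20 − 85.725 = -24.525.
Upper fence = Q3 + 1.5·IQR = 118.35 + 85.725 = 204.075.
210.5 > 204.075 → outlier.
298.9 > 204.075 → outlier.
All remaining values lie within [-24.525, 204.075].

210.5, 298.9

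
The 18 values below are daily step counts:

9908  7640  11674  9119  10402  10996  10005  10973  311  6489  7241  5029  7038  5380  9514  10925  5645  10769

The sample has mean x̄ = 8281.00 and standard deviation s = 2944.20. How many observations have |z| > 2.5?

Cutoffs: x̄ ± 2.5s = [920.50, 15641.50].
Outside the cutoffs: 311.

1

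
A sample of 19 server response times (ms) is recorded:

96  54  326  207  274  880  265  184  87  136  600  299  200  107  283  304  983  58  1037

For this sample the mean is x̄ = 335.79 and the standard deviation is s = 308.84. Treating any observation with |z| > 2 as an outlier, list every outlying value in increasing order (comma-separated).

Cutoffs at x̄ ± 2s: 335.79 ± 2·308.84 = [-281.89, 953.47].
983: z = 2.10, |z| > 2 → outlier.
1037: z = 2.27, |z| > 2 → outlier.
Every other value lies within [-281.89, 953.47].

983, 1037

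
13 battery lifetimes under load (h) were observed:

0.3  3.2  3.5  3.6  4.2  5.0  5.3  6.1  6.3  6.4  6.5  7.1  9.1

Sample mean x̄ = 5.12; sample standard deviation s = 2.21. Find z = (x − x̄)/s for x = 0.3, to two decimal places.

-2.18

z = (0.3 − 5.12) / 2.21 = -2.18.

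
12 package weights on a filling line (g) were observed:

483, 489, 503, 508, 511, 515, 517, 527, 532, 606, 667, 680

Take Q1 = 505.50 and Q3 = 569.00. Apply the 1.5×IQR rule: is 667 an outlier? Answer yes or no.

IQR = Q3 − Q1 = 569.00 − 505.50 = 63.50.
Lower fence = Q1 − 1.5·IQR = 505.50 − 95.25 = 410.25.
Upper fence = Q3 + 1.5·IQR = 569.00 + 95.25 = 664.25.
667 lies above the upper fence.

yes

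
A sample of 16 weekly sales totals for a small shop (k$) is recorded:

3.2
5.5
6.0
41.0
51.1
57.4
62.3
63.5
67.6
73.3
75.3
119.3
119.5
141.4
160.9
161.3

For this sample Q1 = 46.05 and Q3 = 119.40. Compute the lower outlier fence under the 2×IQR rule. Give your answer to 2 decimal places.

IQR = Q3 − Q1 = 119.40 − 46.05 = 73.35.
Lower fence = Q1 − 2·IQR = 46.05 − 146.70 = -100.65.
Upper fence = Q3 + 2·IQR = 119.40 + 146.70 = 266.10.

-100.65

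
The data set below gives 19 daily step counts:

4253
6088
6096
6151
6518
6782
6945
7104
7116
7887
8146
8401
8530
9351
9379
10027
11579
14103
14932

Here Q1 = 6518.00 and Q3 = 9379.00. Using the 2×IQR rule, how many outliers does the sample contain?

0

IQR = 2861.00; fences at 6518.00 − 5722.00 = 796.00 and 9379.00 + 5722.00 = 15101.00.
Every value lies within the cutoffs.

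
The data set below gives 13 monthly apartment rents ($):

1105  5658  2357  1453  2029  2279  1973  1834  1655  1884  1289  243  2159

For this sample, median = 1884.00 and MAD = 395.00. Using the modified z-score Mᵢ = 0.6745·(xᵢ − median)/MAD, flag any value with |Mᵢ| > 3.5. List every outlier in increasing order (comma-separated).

5658

|Mᵢ| > 3.5 ⇔ |xᵢ − 1884.00| > 3.5·395.00/0.6745 = 2049.67.
So outliers lie outside [-165.67, 3933.67].
5658: M = 6.44 → outlier.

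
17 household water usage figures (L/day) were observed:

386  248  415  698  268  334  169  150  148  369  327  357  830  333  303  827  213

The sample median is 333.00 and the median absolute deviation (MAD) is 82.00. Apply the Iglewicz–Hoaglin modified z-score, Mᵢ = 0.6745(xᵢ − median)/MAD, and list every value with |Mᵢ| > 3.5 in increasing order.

827, 830

|Mᵢ| > 3.5 ⇔ |xᵢ − 333.00| > 3.5·82.00/0.6745 = 425.50.
So outliers lie outside [-92.50, 758.50].
827: M = 4.06 → outlier.
830: M = 4.09 → outlier.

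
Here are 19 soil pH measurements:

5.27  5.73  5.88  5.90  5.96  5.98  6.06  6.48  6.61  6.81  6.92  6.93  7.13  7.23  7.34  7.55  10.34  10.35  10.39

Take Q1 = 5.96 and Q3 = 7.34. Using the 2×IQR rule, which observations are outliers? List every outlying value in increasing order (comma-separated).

10.34, 10.35, 10.39

IQR = Q3 − Q1 = 7.34 − 5.96 = 1.38.
Lower fence = Q1 − 2·IQR = 5.96 − 2.76 = 3.20.
Upper fence = Q3 + 2·IQR = 7.34 + 2.76 = 10.10.
10.34 > 10.10 → outlier.
10.35 > 10.10 → outlier.
10.39 > 10.10 → outlier.
All remaining values lie within [3.20, 10.10].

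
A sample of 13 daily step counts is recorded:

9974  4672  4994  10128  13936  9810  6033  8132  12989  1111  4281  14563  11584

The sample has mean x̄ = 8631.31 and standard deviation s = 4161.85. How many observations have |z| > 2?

0

Cutoffs: x̄ ± 2s = [307.61, 16955.01].
Every value lies within the cutoffs.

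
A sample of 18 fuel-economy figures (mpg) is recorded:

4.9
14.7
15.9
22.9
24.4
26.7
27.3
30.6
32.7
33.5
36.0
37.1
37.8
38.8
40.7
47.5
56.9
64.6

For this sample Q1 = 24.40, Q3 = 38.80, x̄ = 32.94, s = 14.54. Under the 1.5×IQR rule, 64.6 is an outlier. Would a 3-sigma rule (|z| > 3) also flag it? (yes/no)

z = (64.6 − 32.94) / 14.54 = 2.18.
|z| = 2.18 ≤ 3.

no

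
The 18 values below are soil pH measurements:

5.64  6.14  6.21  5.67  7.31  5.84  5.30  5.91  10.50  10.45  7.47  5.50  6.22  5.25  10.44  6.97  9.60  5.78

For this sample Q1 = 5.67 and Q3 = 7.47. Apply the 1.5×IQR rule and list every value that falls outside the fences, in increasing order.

IQR = Q3 − Q1 = 7.47 − 5.67 = 1.80.
Lower fence = Q1 − 1.5·IQR = 5.67 − 2.70 = 2.97.
Upper fence = Q3 + 1.5·IQR = 7.47 + 2.70 = 10.17.
10.44 > 10.17 → outlier.
10.45 > 10.17 → outlier.
10.50 > 10.17 → outlier.
All remaining values lie within [2.97, 10.17].

10.44, 10.45, 10.50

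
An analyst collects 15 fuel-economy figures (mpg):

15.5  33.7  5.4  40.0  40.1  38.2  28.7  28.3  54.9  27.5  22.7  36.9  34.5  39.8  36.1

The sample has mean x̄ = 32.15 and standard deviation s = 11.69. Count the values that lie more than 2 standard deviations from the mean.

1

Cutoffs: x̄ ± 2s = [8.77, 55.53].
Outside the cutoffs: 5.4.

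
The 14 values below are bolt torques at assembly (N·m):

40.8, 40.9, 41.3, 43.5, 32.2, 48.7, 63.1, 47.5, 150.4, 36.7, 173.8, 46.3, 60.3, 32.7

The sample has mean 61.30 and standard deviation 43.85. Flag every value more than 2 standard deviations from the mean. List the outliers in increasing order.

Cutoffs at x̄ ± 2s: 61.30 ± 2·43.85 = [-26.40, 149.00].
150.4: z = 2.03, |z| > 2 → outlier.
173.8: z = 2.57, |z| > 2 → outlier.
Every other value lies within [-26.40, 149.00].

150.4, 173.8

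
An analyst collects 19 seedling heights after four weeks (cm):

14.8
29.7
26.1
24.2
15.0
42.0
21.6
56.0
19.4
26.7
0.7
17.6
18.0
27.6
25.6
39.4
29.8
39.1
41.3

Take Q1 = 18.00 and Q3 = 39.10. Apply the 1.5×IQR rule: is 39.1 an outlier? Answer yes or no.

IQR = Q3 − Q1 = 39.10 − 18.00 = 21.10.
Lower fence = Q1 − 1.5·IQR = 18.00 − 31.65 = -13.65.
Upper fence = Q3 + 1.5·IQR = 39.10 + 31.65 = 70.75.
39.1 lies within [-13.65, 70.75].

no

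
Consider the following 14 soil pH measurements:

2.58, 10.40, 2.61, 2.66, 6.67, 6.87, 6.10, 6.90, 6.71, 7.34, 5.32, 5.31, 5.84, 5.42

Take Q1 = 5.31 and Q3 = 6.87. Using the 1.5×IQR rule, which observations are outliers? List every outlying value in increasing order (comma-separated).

IQR = Q3 − Q1 = 6.87 − 5.31 = 1.56.
Lower fence = Q1 − 1.5·IQR = 5.31 − 2.34 = 2.97.
Upper fence = Q3 + 1.5·IQR = 6.87 + 2.34 = 9.21.
2.58 < 2.97 → outlier.
2.61 < 2.97 → outlier.
2.66 < 2.97 → outlier.
10.40 > 9.21 → outlier.
All remaining values lie within [2.97, 9.21].

2.58, 2.61, 2.66, 10.40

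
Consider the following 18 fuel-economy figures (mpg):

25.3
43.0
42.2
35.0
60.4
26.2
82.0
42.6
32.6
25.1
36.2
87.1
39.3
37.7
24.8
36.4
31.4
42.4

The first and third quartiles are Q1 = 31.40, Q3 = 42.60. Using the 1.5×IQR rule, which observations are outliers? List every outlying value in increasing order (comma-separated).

60.4, 82.0, 87.1

IQR = Q3 − Q1 = 42.60 − 31.40 = 11.20.
Lower fence = Q1 − 1.5·IQR = 31.40 − 16.80 = 14.60.
Upper fence = Q3 + 1.5·IQR = 42.60 + 16.80 = 59.40.
60.4 > 59.40 → outlier.
82.0 > 59.40 → outlier.
87.1 > 59.40 → outlier.
All remaining values lie within [14.60, 59.40].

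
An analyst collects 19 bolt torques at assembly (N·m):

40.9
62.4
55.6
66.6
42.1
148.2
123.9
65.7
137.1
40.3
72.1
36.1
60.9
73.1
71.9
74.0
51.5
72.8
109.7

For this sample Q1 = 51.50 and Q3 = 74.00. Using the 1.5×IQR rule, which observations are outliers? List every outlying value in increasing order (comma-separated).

109.7, 123.9, 137.1, 148.2

IQR = Q3 − Q1 = 74.00 − 51.50 = 22.50.
Lower fence = Q1 − 1.5·IQR = 51.50 − 33.75 = 17.75.
Upper fence = Q3 + 1.5·IQR = 74.00 + 33.75 = 107.75.
109.7 > 107.75 → outlier.
123.9 > 107.75 → outlier.
137.1 > 107.75 → outlier.
148.2 > 107.75 → outlier.
All remaining values lie within [17.75, 107.75].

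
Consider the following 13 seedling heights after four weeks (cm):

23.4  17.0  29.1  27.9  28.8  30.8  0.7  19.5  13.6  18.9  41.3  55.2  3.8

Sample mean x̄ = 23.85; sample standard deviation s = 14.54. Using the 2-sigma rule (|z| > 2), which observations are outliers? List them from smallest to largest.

55.2

Cutoffs at x̄ ± 2s: 23.85 ± 2·14.54 = [-5.23, 52.93].
55.2: z = 2.16, |z| > 2 → outlier.
Every other value lies within [-5.23, 52.93].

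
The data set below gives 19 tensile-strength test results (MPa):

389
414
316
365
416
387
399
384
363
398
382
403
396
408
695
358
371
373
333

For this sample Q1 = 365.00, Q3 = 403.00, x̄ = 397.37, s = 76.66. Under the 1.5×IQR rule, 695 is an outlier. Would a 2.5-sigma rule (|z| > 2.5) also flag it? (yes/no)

yes

z = (695 − 397.37) / 76.66 = 3.88.
|z| = 3.88 > 2.5.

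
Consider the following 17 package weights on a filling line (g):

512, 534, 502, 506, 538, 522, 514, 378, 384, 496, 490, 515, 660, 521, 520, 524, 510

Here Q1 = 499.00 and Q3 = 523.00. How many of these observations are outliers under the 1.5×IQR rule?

3

IQR = 24.00; fences at 499.00 − 36.00 = 463.00 and 523.00 + 36.00 = 559.00.
Outside the cutoffs: 378, 384, 660.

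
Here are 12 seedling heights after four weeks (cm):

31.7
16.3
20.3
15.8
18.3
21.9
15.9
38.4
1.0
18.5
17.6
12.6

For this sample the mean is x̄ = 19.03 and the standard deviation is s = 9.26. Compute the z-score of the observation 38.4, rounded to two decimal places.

z = (38.4 − 19.03) / 9.26 = 2.09.

2.09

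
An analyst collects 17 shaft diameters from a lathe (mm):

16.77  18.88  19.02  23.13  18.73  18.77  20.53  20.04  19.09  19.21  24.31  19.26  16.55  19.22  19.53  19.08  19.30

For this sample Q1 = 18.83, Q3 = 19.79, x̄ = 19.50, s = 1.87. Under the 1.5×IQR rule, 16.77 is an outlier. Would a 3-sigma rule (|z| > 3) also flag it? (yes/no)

z = (16.77 − 19.50) / 1.87 = -1.46.
|z| = 1.46 ≤ 3.

no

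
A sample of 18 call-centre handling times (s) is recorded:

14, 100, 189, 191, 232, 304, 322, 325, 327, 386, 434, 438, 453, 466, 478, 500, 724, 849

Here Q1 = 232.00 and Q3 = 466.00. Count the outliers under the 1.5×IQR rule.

1

IQR = 234.00; fences at 232.00 − 351.00 = -119.00 and 466.00 + 351.00 = 817.00.
Outside the cutoffs: 849.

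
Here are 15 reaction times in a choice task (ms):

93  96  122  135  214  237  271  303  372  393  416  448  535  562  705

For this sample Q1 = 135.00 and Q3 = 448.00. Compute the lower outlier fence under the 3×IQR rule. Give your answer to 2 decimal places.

-804.00

IQR = Q3 − Q1 = 448.00 − 135.00 = 313.00.
Lower fence = Q1 − 3·IQR = 135.00 − 939.00 = -804.00.
Upper fence = Q3 + 3·IQR = 448.00 + 939.00 = 1387.00.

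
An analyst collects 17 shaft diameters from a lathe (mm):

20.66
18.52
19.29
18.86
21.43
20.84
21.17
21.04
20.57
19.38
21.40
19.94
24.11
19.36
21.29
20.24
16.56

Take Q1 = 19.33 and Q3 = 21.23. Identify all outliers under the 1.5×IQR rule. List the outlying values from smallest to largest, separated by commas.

IQR = Q3 − Q1 = 21.23 − 19.33 = 1.90.
Lower fence = Q1 − 1.5·IQR = 19.33 − 2.85 = 16.48.
Upper fence = Q3 + 1.5·IQR = 21.23 + 2.85 = 24.08.
24.11 > 24.08 → outlier.
All remaining values lie within [16.48, 24.08].

24.11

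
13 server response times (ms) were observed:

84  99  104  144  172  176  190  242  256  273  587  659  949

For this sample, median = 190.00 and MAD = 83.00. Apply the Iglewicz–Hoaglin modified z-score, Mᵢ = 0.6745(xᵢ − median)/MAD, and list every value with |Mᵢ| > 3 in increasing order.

587, 659, 949

|Mᵢ| > 3 ⇔ |xᵢ − 190.00| > 3·83.00/0.6745 = 369.16.
So outliers lie outside [-179.16, 559.16].
587: M = 3.23 → outlier.
659: M = 3.81 → outlier.
949: M = 6.17 → outlier.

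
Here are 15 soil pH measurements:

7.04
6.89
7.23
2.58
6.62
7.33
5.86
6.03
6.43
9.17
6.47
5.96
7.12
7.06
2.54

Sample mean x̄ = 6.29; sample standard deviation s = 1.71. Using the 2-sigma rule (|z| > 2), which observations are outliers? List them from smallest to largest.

2.54, 2.58

Cutoffs at x̄ ± 2s: 6.29 ± 2·1.71 = [2.87, 9.71].
2.54: z = -2.19, |z| > 2 → outlier.
2.58: z = -2.17, |z| > 2 → outlier.
Every other value lies within [2.87, 9.71].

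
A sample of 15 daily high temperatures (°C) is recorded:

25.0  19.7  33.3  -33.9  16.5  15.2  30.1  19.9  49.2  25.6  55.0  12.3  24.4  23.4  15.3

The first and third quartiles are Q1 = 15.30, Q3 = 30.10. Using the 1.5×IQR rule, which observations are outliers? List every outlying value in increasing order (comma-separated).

-33.9, 55.0

IQR = Q3 − Q1 = 30.10 − 15.30 = 14.80.
Lower fence = Q1 − 1.5·IQR = 15.30 − 22.20 = -6.90.
Upper fence = Q3 + 1.5·IQR = 30.10 + 22.20 = 52.30.
-33.9 < -6.90 → outlier.
55.0 > 52.30 → outlier.
All remaining values lie within [-6.90, 52.30].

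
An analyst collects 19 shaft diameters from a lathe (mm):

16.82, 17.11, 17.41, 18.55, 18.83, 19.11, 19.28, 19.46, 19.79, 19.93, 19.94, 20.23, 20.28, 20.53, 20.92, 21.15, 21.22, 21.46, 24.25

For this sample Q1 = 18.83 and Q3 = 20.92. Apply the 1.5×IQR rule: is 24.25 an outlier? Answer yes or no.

yes

IQR = Q3 − Q1 = 20.92 − 18.83 = 2.09.
Lower fence = Q1 − 1.5·IQR = 18.83 − 3.135 = 15.695.
Upper fence = Q3 + 1.5·IQR = 20.92 + 3.135 = 24.055.
24.25 lies above the upper fence.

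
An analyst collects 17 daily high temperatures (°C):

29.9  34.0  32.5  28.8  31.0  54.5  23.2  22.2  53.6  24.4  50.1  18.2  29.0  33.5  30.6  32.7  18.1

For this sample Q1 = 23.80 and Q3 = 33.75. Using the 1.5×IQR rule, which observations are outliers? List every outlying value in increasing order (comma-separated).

50.1, 53.6, 54.5

IQR = Q3 − Q1 = 33.75 − 23.80 = 9.95.
Lower fence = Q1 − 1.5·IQR = 23.80 − 14.925 = 8.875.
Upper fence = Q3 + 1.5·IQR = 33.75 + 14.925 = 48.675.
50.1 > 48.675 → outlier.
53.6 > 48.675 → outlier.
54.5 > 48.675 → outlier.
All remaining values lie within [8.875, 48.675].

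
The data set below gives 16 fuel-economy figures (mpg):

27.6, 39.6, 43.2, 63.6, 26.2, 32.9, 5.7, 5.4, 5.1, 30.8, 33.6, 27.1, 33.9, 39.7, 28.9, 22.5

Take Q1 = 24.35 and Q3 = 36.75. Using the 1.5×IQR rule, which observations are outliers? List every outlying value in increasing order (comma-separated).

5.1, 5.4, 5.7, 63.6

IQR = Q3 − Q1 = 36.75 − 24.35 = 12.40.
Lower fence = Q1 − 1.5·IQR = 24.35 − 18.60 = 5.75.
Upper fence = Q3 + 1.5·IQR = 36.75 + 18.60 = 55.35.
5.1 < 5.75 → outlier.
5.4 < 5.75 → outlier.
5.7 < 5.75 → outlier.
63.6 > 55.35 → outlier.
All remaining values lie within [5.75, 55.35].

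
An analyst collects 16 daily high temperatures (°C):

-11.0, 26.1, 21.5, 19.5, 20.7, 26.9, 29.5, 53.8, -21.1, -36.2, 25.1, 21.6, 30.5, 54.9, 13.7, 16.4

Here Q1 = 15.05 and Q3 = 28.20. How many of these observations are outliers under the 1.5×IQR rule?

5

IQR = 13.15; fences at 15.05 − 19.725 = -4.675 and 28.20 + 19.725 = 47.925.
Outside the cutoffs: -36.2, -21.1, -11.0, 53.8, 54.9.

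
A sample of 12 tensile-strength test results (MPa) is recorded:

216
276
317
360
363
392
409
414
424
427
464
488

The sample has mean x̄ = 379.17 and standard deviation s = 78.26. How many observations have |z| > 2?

Cutoffs: x̄ ± 2s = [222.65, 535.69].
Outside the cutoffs: 216.

1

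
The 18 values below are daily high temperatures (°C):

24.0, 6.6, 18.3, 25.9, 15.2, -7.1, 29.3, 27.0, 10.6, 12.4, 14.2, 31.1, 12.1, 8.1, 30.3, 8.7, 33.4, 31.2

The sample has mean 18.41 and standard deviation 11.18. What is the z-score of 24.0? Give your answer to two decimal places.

z = (24.0 − 18.41) / 11.18 = 0.50.

0.50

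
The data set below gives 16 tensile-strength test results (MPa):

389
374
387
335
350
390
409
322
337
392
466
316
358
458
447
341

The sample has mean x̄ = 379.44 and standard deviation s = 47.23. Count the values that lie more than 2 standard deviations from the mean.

Cutoffs: x̄ ± 2s = [284.98, 473.90].
Every value lies within the cutoffs.

0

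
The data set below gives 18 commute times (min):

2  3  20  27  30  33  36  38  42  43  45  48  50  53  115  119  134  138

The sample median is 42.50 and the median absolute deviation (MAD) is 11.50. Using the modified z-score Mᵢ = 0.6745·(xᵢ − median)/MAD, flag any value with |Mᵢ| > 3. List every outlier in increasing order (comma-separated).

115, 119, 134, 138

|Mᵢ| > 3 ⇔ |xᵢ − 42.50| > 3·11.50/0.6745 = 51.15.
So outliers lie outside [-8.65, 93.65].
115: M = 4.25 → outlier.
119: M = 4.49 → outlier.
134: M = 5.37 → outlier.
138: M = 5.60 → outlier.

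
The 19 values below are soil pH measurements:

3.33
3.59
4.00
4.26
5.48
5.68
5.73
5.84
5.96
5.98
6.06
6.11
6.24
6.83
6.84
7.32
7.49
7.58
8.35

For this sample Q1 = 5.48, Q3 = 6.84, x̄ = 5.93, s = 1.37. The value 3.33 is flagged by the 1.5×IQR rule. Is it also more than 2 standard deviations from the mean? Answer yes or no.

z = (3.33 − 5.93) / 1.37 = -1.90.
|z| = 1.90 ≤ 2.

no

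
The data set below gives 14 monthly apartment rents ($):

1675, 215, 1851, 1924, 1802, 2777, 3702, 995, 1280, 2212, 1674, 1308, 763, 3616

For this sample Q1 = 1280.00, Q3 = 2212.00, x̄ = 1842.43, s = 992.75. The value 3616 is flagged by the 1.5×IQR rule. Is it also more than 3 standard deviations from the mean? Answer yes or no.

no

z = (3616 − 1842.43) / 992.75 = 1.79.
|z| = 1.79 ≤ 3.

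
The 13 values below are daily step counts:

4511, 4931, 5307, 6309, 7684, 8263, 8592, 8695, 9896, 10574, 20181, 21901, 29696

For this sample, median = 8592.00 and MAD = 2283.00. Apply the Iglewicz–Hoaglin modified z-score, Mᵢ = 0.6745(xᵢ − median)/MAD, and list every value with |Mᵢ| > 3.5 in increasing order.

21901, 29696

|Mᵢ| > 3.5 ⇔ |xᵢ − 8592.00| > 3.5·2283.00/0.6745 = 11846.55.
So outliers lie outside [-3254.55, 20438.55].
21901: M = 3.93 → outlier.
29696: M = 6.24 → outlier.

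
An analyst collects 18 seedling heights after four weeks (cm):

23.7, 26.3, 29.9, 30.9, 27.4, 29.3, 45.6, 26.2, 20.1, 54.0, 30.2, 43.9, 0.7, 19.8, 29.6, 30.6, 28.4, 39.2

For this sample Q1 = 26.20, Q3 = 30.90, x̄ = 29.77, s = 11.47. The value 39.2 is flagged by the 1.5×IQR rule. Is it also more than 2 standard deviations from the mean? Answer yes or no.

z = (39.2 − 29.77) / 11.47 = 0.82.
|z| = 0.82 ≤ 2.

no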